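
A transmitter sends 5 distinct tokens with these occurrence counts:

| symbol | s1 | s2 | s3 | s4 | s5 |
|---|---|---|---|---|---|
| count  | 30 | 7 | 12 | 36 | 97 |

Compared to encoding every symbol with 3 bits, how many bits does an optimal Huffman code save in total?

211

Fixed-length: 3 bits × 182 symbols = 546 bits.
Huffman merges:
merge s2(7) and s3(12): 19
merge 19 and s1(30): 49
merge s4(36) and 49: 85
merge 85 and s5(97): 182
Huffman total = 19 + 49 + 85 + 182 = 335 bits.
Saving = 546 − 335 = 211 bits.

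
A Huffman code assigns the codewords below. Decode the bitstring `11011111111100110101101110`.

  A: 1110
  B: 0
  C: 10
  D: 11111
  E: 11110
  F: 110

FDEBFCFA

Read left to right; each codeword is recognised as soon as it completes (prefix code):
  110→F | 11111→D | 11110→E | 0→B | 110→F | 10→C | 110→F | 1110→A
Decoded message: FDEBFCFA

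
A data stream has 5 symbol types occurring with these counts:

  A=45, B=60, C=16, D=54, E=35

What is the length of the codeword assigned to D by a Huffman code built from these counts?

2

Build the tree from the bottom:
merge C(16) and E(35): 51
merge A(45) and 51: 96
merge D(54) and B(60): 114
merge 96 and 114: 210
D's leaf is at depth 2, giving a 2-bit codeword.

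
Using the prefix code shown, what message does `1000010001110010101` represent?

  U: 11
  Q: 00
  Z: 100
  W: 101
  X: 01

ZQZXUQWX

Read left to right; each codeword is recognised as soon as it completes (prefix code):
  100→Z | 00→Q | 100→Z | 01→X | 11→U | 00→Q | 101→W | 01→X
Decoded message: ZQZXUQWX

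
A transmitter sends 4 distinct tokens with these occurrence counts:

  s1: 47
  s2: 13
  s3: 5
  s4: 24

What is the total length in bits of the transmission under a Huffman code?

Merge the two smallest weights repeatedly:
combine s3(5), s2(13) → 18
combine 18, s4(24) → 42
combine 42, s1(47) → 89
The encoded length is the sum of every internal node's weight: 18 + 42 + 89 = 149 bits.

149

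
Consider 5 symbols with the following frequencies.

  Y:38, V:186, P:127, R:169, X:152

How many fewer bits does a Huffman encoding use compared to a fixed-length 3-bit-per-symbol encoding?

507

Fixed-length: 3 bits × 672 symbols = 2016 bits.
Huffman merges:
combine Y(38), P(127) → 165
combine X(152), 165 → 317
combine R(169), V(186) → 355
combine 317, 355 → 672
Huffman total = 165 + 317 + 355 + 672 = 1509 bits.
Saving = 2016 − 1509 = 507 bits.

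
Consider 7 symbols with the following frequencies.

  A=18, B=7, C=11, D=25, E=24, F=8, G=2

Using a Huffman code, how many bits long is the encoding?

244

Greedily combine the two least-frequent nodes:
combine G(2), B(7) → 9
combine F(8), 9 → 17
combine C(11), 17 → 28
combine A(18), E(24) → 42
combine D(25), 28 → 53
combine 42, 53 → 95
The encoded length is the sum of every internal node's weight: 9 + 17 + 28 + 42 + 53 + 95 = 244 bits.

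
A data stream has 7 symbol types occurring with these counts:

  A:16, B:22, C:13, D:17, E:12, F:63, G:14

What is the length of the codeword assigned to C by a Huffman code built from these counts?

Build the tree from the bottom:
combine E(12), C(13) → 25
combine G(14), A(16) → 30
combine D(17), B(22) → 39
combine 25, 30 → 55
combine 39, 55 → 94
combine F(63), 94 → 157
C's leaf is at depth 4, giving a 4-bit codeword.

4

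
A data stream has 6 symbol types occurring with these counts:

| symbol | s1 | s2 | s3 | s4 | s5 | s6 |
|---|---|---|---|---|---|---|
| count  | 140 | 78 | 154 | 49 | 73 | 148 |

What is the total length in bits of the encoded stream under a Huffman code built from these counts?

Build the Huffman tree bottom-up:
merge s4(49) and s5(73): 122
merge s2(78) and 122: 200
merge s1(140) and s6(148): 288
merge s3(154) and 200: 354
merge 288 and 354: 642
Each symbol's bit-cost is frequency × depth; summing gives 1606 bits (equivalently 122 + 200 + 288 + 354 + 642).

1606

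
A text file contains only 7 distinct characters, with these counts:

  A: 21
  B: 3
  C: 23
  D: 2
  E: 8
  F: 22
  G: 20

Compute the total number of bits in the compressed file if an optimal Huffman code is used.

Build the Huffman tree bottom-up:
combine D(2), B(3) → 5
combine 5, E(8) → 13
combine 13, G(20) → 33
combine A(21), F(22) → 43
combine C(23), 33 → 56
combine 43, 56 → 99
The encoded length is the sum of every internal node's weight: 5 + 13 + 33 + 43 + 56 + 99 = 249 bits.

249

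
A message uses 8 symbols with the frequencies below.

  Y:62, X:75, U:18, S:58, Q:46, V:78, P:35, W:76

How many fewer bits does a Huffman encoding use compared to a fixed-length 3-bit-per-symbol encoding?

Fixed-length: 3 bits × 448 symbols = 1344 bits.
Huffman merges:
U(18) + P(35) → 53
Q(46) + 53 → 99
S(58) + Y(62) → 120
X(75) + W(76) → 151
V(78) + 99 → 177
120 + 151 → 271
177 + 271 → 448
Huffman total = 53 + 99 + 120 + 151 + 177 + 271 + 448 = 1319 bits.
Saving = 1344 − 1319 = 25 bits.

25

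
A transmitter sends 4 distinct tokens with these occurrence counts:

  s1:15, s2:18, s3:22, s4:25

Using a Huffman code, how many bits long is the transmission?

Build the Huffman tree bottom-up:
s1(15) + s2(18) → 33
s3(22) + s4(25) → 47
33 + 47 → 80
Total encoded bits = sum of merged weights = 33 + 47 + 80 = 160.

160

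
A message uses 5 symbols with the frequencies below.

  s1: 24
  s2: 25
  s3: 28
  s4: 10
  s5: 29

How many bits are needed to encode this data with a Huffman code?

266

Greedily combine the two least-frequent nodes:
merge s4(10) and s1(24): 34
merge s2(25) and s3(28): 53
merge s5(29) and 34: 63
merge 53 and 63: 116
Each symbol's bit-cost is frequency × depth; summing gives 266 bits (equivalently 34 + 53 + 63 + 116).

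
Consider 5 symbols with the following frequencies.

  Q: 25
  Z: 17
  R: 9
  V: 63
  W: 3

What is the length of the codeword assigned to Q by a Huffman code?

Repeatedly merge the two smallest:
W(3) + R(9) → 12
12 + Z(17) → 29
Q(25) + 29 → 54
54 + V(63) → 117
Q sits 2 levels below the root, so its codeword is 2 bits.

2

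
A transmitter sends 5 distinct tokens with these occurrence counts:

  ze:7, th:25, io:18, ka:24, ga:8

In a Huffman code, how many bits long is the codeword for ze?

Huffman merges, smallest pair first:
merge ze(7) and ga(8): 15
merge 15 and io(18): 33
merge ka(24) and th(25): 49
merge 33 and 49: 82
The subtree containing ze is merged 3 times, so code length = 3.

3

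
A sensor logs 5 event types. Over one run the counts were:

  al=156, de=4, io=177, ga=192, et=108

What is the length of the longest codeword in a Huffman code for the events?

3

Merge the two lowest-weight nodes at each step:
merge de(4) and et(108): 112
merge 112 and al(156): 268
merge io(177) and ga(192): 369
merge 268 and 369: 637
Maximum depth reached is 3.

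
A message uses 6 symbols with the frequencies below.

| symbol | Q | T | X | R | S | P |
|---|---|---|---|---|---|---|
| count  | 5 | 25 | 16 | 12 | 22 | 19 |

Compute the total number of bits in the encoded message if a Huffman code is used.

248

Greedily combine the two least-frequent nodes:
merge Q(5) and R(12): 17
merge X(16) and 17: 33
merge P(19) and S(22): 41
merge T(25) and 33: 58
merge 41 and 58: 99
Total encoded bits = sum of merged weights = 17 + 33 + 41 + 58 + 99 = 248.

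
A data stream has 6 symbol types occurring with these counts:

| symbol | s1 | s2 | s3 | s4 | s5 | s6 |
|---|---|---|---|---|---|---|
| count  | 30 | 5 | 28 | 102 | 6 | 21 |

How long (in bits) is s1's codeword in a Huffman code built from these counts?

Huffman merges, smallest pair first:
merge s2(5) and s5(6): 11
merge 11 and s6(21): 32
merge s3(28) and s1(30): 58
merge 32 and 58: 90
merge 90 and s4(102): 192
s1's leaf is at depth 3, giving a 3-bit codeword.

3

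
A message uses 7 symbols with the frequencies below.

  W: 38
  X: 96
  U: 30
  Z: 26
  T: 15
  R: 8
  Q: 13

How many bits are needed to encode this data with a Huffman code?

543

Build the Huffman tree bottom-up:
combine R(8), Q(13) → 21
combine T(15), 21 → 36
combine Z(26), U(30) → 56
combine 36, W(38) → 74
combine 56, 74 → 130
combine X(96), 130 → 226
Each symbol's bit-cost is frequency × depth; summing gives 543 bits (equivalently 21 + 36 + 56 + 74 + 130 + 226).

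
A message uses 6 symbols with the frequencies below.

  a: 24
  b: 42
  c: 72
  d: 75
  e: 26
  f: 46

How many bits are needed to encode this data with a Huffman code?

708

Merge the two smallest weights repeatedly:
a(24) + e(26) → 50
b(42) + f(46) → 88
50 + c(72) → 122
d(75) + 88 → 163
122 + 163 → 285
Each symbol's bit-cost is frequency × depth; summing gives 708 bits (equivalently 50 + 88 + 122 + 163 + 285).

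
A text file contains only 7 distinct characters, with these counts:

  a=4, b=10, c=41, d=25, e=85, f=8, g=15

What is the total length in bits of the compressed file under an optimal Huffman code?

Merge the two smallest weights repeatedly:
combine a(4), f(8) → 12
combine b(10), 12 → 22
combine g(15), 22 → 37
combine d(25), 37 → 62
combine c(41), 62 → 103
combine e(85), 103 → 188
The encoded length is the sum of every internal node's weight: 12 + 22 + 37 + 62 + 103 + 188 = 424 bits.

424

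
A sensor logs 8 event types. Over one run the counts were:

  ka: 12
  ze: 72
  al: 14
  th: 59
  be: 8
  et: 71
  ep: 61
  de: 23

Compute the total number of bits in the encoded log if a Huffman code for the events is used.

867

Greedily combine the two least-frequent nodes:
merge be(8) and ka(12): 20
merge al(14) and 20: 34
merge de(23) and 34: 57
merge 57 and th(59): 116
merge ep(61) and et(71): 132
merge ze(72) and 116: 188
merge 132 and 188: 320
Each symbol's bit-cost is frequency × depth; summing gives 867 bits (equivalently 20 + 34 + 57 + 116 + 132 + 188 + 320).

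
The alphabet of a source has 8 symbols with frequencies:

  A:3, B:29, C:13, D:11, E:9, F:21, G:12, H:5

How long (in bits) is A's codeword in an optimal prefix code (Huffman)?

5

Repeatedly merge the two smallest:
A(3) + H(5) → 8
8 + E(9) → 17
D(11) + G(12) → 23
C(13) + 17 → 30
F(21) + 23 → 44
B(29) + 30 → 59
44 + 59 → 103
The subtree containing A is merged 5 times, so code length = 5.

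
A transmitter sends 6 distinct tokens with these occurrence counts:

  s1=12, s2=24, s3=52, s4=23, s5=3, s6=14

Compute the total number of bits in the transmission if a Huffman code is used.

295

Merge the two smallest weights repeatedly:
combine s5(3), s1(12) → 15
combine s6(14), 15 → 29
combine s4(23), s2(24) → 47
combine 29, 47 → 76
combine s3(52), 76 → 128
Each symbol's bit-cost is frequency × depth; summing gives 295 bits (equivalently 15 + 29 + 47 + 76 + 128).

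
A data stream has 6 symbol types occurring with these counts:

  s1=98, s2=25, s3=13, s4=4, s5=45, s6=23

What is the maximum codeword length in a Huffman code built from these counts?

Merge the two lowest-weight nodes at each step:
combine s4(4), s3(13) → 17
combine 17, s6(23) → 40
combine s2(25), 40 → 65
combine s5(45), 65 → 110
combine s1(98), 110 → 208
Maximum depth reached is 5.

5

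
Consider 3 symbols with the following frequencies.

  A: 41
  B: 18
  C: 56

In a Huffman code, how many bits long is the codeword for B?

2

Repeatedly merge the two smallest:
B(18) + A(41) → 59
C(56) + 59 → 115
The subtree containing B is merged 2 times, so code length = 2.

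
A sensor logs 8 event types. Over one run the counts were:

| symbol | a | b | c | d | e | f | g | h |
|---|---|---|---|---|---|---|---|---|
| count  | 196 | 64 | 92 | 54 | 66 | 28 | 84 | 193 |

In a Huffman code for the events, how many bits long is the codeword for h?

Repeatedly merge the two smallest:
combine f(28), d(54) → 82
combine b(64), e(66) → 130
combine 82, g(84) → 166
combine c(92), 130 → 222
combine 166, h(193) → 359
combine a(196), 222 → 418
combine 359, 418 → 777
h sits 2 levels below the root, so its codeword is 2 bits.

2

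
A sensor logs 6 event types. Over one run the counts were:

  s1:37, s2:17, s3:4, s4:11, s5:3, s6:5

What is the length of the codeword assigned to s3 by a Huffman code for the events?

5

Huffman merges, smallest pair first:
combine s5(3), s3(4) → 7
combine s6(5), 7 → 12
combine s4(11), 12 → 23
combine s2(17), 23 → 40
combine s1(37), 40 → 77
The subtree containing s3 is merged 5 times, so code length = 5.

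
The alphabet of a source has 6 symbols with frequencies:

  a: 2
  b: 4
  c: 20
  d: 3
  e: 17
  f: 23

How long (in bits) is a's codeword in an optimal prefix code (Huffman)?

Build the tree from the bottom:
combine a(2), d(3) → 5
combine b(4), 5 → 9
combine 9, e(17) → 26
combine c(20), f(23) → 43
combine 26, 43 → 69
a's leaf is at depth 4, giving a 4-bit codeword.

4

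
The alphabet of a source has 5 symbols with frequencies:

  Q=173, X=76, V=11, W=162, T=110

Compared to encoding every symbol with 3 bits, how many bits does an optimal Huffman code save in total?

Fixed-length: 3 bits × 532 symbols = 1596 bits.
Huffman merges:
combine V(11), X(76) → 87
combine 87, T(110) → 197
combine W(162), Q(173) → 335
combine 197, 335 → 532
Huffman total = 87 + 197 + 335 + 532 = 1151 bits.
Saving = 1596 − 1151 = 445 bits.

445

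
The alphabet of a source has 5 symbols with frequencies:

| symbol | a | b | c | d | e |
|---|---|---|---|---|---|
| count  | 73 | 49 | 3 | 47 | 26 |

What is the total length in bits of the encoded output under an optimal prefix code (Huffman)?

425

Greedily combine the two least-frequent nodes:
combine c(3), e(26) → 29
combine 29, d(47) → 76
combine b(49), a(73) → 122
combine 76, 122 → 198
The encoded length is the sum of every internal node's weight: 29 + 76 + 122 + 198 = 425 bits.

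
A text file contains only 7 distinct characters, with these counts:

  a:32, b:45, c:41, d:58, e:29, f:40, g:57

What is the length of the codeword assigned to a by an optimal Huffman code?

3

Repeatedly merge the two smallest:
e(29) + a(32) → 61
f(40) + c(41) → 81
b(45) + g(57) → 102
d(58) + 61 → 119
81 + 102 → 183
119 + 183 → 302
a sits 3 levels below the root, so its codeword is 3 bits.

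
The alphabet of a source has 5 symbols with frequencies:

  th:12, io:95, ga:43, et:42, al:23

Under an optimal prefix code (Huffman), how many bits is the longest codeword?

4

Merge the two lowest-weight nodes at each step:
merge th(12) and al(23): 35
merge 35 and et(42): 77
merge ga(43) and 77: 120
merge io(95) and 120: 215
Maximum depth reached is 4.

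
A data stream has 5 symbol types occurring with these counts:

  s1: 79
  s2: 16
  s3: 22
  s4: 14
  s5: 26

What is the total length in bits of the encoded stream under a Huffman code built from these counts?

313

Merge the two smallest weights repeatedly:
s4(14) + s2(16) → 30
s3(22) + s5(26) → 48
30 + 48 → 78
78 + s1(79) → 157
Each symbol's bit-cost is frequency × depth; summing gives 313 bits (equivalently 30 + 48 + 78 + 157).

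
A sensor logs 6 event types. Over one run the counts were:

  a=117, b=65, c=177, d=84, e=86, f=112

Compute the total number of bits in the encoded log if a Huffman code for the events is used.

1629

Greedily combine the two least-frequent nodes:
merge b(65) and d(84): 149
merge e(86) and f(112): 198
merge a(117) and 149: 266
merge c(177) and 198: 375
merge 266 and 375: 641
Each symbol's bit-cost is frequency × depth; summing gives 1629 bits (equivalently 149 + 198 + 266 + 375 + 641).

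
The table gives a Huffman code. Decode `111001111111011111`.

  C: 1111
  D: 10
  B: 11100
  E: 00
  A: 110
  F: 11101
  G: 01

Read left to right; each codeword is recognised as soon as it completes (prefix code):
  11100→B | 1111→C | 11101→F | 1111→C
Decoded message: BCFC

BCFC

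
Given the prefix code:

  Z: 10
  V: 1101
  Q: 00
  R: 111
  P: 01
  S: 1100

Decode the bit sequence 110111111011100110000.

Read left to right; each codeword is recognised as soon as it completes (prefix code):
  1101→V | 111→R | 1101→V | 1100→S | 1100→S | 00→Q
Decoded message: VRVSSQ

VRVSSQ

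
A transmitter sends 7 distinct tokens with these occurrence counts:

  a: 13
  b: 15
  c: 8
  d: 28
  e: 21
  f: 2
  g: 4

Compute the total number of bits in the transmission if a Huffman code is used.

Greedily combine the two least-frequent nodes:
combine f(2), g(4) → 6
combine 6, c(8) → 14
combine a(13), 14 → 27
combine b(15), e(21) → 36
combine 27, d(28) → 55
combine 36, 55 → 91
The encoded length is the sum of every internal node's weight: 6 + 14 + 27 + 36 + 55 + 91 = 229 bits.

229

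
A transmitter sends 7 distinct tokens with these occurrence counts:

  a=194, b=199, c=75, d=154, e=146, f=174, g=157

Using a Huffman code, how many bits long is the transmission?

Greedily combine the two least-frequent nodes:
combine c(75), e(146) → 221
combine d(154), g(157) → 311
combine f(174), a(194) → 368
combine b(199), 221 → 420
combine 311, 368 → 679
combine 420, 679 → 1099
Each symbol's bit-cost is frequency × depth; summing gives 3098 bits (equivalently 221 + 311 + 368 + 420 + 679 + 1099).

3098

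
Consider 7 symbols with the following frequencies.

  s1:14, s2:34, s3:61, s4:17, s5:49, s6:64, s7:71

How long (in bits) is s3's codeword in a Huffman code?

Repeatedly merge the two smallest:
merge s1(14) and s4(17): 31
merge 31 and s2(34): 65
merge s5(49) and s3(61): 110
merge s6(64) and 65: 129
merge s7(71) and 110: 181
merge 129 and 181: 310
The subtree containing s3 is merged 3 times, so code length = 3.

3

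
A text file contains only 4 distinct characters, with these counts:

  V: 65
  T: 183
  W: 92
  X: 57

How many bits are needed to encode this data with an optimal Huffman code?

733

Build the Huffman tree bottom-up:
X(57) + V(65) → 122
W(92) + 122 → 214
T(183) + 214 → 397
Each symbol's bit-cost is frequency × depth; summing gives 733 bits (equivalently 122 + 214 + 397).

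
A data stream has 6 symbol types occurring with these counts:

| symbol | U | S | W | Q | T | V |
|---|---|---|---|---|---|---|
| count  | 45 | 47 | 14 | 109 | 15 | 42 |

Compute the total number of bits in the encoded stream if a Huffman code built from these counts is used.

627

Merge the two smallest weights repeatedly:
merge W(14) and T(15): 29
merge 29 and V(42): 71
merge U(45) and S(47): 92
merge 71 and 92: 163
merge Q(109) and 163: 272
Each symbol's bit-cost is frequency × depth; summing gives 627 bits (equivalently 29 + 71 + 92 + 163 + 272).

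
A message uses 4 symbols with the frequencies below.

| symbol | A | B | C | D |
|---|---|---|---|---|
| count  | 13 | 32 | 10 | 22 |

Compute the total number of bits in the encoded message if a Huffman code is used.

Build the Huffman tree bottom-up:
C(10) + A(13) → 23
D(22) + 23 → 45
B(32) + 45 → 77
The encoded length is the sum of every internal node's weight: 23 + 45 + 77 = 145 bits.

145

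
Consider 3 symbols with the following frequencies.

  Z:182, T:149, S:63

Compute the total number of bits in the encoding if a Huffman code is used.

Build the Huffman tree bottom-up:
combine S(63), T(149) → 212
combine Z(182), 212 → 394
Each symbol's bit-cost is frequency × depth; summing gives 606 bits (equivalently 212 + 394).

606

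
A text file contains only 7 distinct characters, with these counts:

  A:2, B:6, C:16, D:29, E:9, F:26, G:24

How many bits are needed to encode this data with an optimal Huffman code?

Merge the two smallest weights repeatedly:
combine A(2), B(6) → 8
combine 8, E(9) → 17
combine C(16), 17 → 33
combine G(24), F(26) → 50
combine D(29), 33 → 62
combine 50, 62 → 112
Total encoded bits = sum of merged weights = 8 + 17 + 33 + 50 + 62 + 112 = 282.

282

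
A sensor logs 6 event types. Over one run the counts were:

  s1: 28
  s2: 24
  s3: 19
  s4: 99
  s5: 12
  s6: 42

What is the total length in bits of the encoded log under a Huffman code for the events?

Build the Huffman tree bottom-up:
combine s5(12), s3(19) → 31
combine s2(24), s1(28) → 52
combine 31, s6(42) → 73
combine 52, 73 → 125
combine s4(99), 125 → 224
Each symbol's bit-cost is frequency × depth; summing gives 505 bits (equivalently 31 + 52 + 73 + 125 + 224).

505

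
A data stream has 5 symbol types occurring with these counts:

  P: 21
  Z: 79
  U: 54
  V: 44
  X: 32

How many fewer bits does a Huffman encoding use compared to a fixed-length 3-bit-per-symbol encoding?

Fixed-length: 3 bits × 230 symbols = 690 bits.
Huffman merges:
P(21) + X(32) → 53
V(44) + 53 → 97
U(54) + Z(79) → 133
97 + 133 → 230
Huffman total = 53 + 97 + 133 + 230 = 513 bits.
Saving = 690 − 513 = 177 bits.

177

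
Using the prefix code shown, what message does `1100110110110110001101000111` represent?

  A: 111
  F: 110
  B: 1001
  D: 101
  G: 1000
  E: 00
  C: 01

Read left to right; each codeword is recognised as soon as it completes (prefix code):
  110→F | 01→C | 101→D | 101→D | 101→D | 1000→G | 110→F | 1000→G | 111→A
Decoded message: FCDDDGFGA

FCDDDGFGA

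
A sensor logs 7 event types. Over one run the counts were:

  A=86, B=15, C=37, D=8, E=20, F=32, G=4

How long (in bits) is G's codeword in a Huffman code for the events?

5

Huffman merges, smallest pair first:
combine G(4), D(8) → 12
combine 12, B(15) → 27
combine E(20), 27 → 47
combine F(32), C(37) → 69
combine 47, 69 → 116
combine A(86), 116 → 202
The subtree containing G is merged 5 times, so code length = 5.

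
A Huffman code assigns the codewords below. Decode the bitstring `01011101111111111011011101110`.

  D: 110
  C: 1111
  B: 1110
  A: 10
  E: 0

Read left to right; each codeword is recognised as soon as it completes (prefix code):
  0→E | 10→A | 1110→B | 1111→C | 1111→C | 110→D | 110→D | 1110→B | 1110→B
Decoded message: EABCCDDBB

EABCCDDBB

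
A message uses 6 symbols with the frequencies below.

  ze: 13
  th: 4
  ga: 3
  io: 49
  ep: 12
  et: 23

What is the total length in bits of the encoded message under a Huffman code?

Merge the two smallest weights repeatedly:
ga(3) + th(4) → 7
7 + ep(12) → 19
ze(13) + 19 → 32
et(23) + 32 → 55
io(49) + 55 → 104
The encoded length is the sum of every internal node's weight: 7 + 19 + 32 + 55 + 104 = 217 bits.

217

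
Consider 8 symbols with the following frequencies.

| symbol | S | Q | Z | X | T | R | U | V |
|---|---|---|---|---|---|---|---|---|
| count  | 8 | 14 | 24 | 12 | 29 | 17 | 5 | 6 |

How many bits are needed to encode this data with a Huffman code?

Build the Huffman tree bottom-up:
merge U(5) and V(6): 11
merge S(8) and 11: 19
merge X(12) and Q(14): 26
merge R(17) and 19: 36
merge Z(24) and 26: 50
merge T(29) and 36: 65
merge 50 and 65: 115
The encoded length is the sum of every internal node's weight: 11 + 19 + 26 + 36 + 50 + 65 + 115 = 322 bits.

322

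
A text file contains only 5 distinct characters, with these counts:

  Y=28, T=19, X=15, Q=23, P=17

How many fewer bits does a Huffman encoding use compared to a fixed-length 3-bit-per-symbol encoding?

Fixed-length: 3 bits × 102 symbols = 306 bits.
Huffman merges:
merge X(15) and P(17): 32
merge T(19) and Q(23): 42
merge Y(28) and 32: 60
merge 42 and 60: 102
Huffman total = 32 + 42 + 60 + 102 = 236 bits.
Saving = 306 − 236 = 70 bits.

70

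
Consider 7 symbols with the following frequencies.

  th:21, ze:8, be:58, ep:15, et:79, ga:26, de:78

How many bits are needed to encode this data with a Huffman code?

707

Greedily combine the two least-frequent nodes:
combine ze(8), ep(15) → 23
combine th(21), 23 → 44
combine ga(26), 44 → 70
combine be(58), 70 → 128
combine de(78), et(79) → 157
combine 128, 157 → 285
Each symbol's bit-cost is frequency × depth; summing gives 707 bits (equivalently 23 + 44 + 70 + 128 + 157 + 285).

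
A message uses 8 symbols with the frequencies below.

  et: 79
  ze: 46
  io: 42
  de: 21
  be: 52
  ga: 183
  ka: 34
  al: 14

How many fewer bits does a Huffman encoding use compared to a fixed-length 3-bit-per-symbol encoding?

174

Fixed-length: 3 bits × 471 symbols = 1413 bits.
Huffman merges:
merge al(14) and de(21): 35
merge ka(34) and 35: 69
merge io(42) and ze(46): 88
merge be(52) and 69: 121
merge et(79) and 88: 167
merge 121 and 167: 288
merge ga(183) and 288: 471
Huffman total = 35 + 69 + 88 + 121 + 167 + 288 + 471 = 1239 bits.
Saving = 1413 − 1239 = 174 bits.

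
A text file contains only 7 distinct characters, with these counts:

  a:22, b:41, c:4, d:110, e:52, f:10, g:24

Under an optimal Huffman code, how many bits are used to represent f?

Huffman merges, smallest pair first:
merge c(4) and f(10): 14
merge 14 and a(22): 36
merge g(24) and 36: 60
merge b(41) and e(52): 93
merge 60 and 93: 153
merge d(110) and 153: 263
f's leaf is at depth 5, giving a 5-bit codeword.

5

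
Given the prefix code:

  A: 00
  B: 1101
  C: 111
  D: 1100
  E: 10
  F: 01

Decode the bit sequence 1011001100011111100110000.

Read left to right; each codeword is recognised as soon as it completes (prefix code):
  10→E | 1100→D | 1100→D | 01→F | 111→C | 1100→D | 1100→D | 00→A
Decoded message: EDDFCDDA

EDDFCDDA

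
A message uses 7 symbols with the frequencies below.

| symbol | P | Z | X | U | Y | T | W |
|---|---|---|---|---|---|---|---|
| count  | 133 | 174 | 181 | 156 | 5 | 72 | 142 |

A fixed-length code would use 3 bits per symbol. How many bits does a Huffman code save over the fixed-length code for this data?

Fixed-length: 3 bits × 863 symbols = 2589 bits.
Huffman merges:
combine Y(5), T(72) → 77
combine 77, P(133) → 210
combine W(142), U(156) → 298
combine Z(174), X(181) → 355
combine 210, 298 → 508
combine 355, 508 → 863
Huffman total = 77 + 210 + 298 + 355 + 508 + 863 = 2311 bits.
Saving = 2589 − 2311 = 278 bits.

278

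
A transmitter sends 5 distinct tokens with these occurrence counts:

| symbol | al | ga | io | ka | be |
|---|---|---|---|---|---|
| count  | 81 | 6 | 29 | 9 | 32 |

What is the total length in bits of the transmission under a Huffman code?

Greedily combine the two least-frequent nodes:
combine ga(6), ka(9) → 15
combine 15, io(29) → 44
combine be(32), 44 → 76
combine 76, al(81) → 157
Each symbol's bit-cost is frequency × depth; summing gives 292 bits (equivalently 15 + 44 + 76 + 157).

292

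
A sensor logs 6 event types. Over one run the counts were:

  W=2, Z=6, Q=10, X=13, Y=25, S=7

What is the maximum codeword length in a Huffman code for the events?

Merge the two lowest-weight nodes at each step:
merge W(2) and Z(6): 8
merge S(7) and 8: 15
merge Q(10) and X(13): 23
merge 15 and 23: 38
merge Y(25) and 38: 63
Maximum depth reached is 4.

4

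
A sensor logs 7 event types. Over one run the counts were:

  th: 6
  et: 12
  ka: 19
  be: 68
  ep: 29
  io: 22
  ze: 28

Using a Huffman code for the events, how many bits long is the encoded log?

Build the Huffman tree bottom-up:
th(6) + et(12) → 18
18 + ka(19) → 37
io(22) + ze(28) → 50
ep(29) + 37 → 66
50 + 66 → 116
be(68) + 116 → 184
Total encoded bits = sum of merged weights = 18 + 37 + 50 + 66 + 116 + 184 = 471.

471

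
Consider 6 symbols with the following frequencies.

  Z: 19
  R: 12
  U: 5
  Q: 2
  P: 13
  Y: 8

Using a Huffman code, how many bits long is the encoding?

140

Merge the two smallest weights repeatedly:
combine Q(2), U(5) → 7
combine 7, Y(8) → 15
combine R(12), P(13) → 25
combine 15, Z(19) → 34
combine 25, 34 → 59
Total encoded bits = sum of merged weights = 7 + 15 + 25 + 34 + 59 = 140.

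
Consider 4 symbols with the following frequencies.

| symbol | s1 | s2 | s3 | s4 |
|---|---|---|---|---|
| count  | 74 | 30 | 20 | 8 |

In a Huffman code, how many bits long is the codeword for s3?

3

Huffman merges, smallest pair first:
s4(8) + s3(20) → 28
28 + s2(30) → 58
58 + s1(74) → 132
s3 sits 3 levels below the root, so its codeword is 3 bits.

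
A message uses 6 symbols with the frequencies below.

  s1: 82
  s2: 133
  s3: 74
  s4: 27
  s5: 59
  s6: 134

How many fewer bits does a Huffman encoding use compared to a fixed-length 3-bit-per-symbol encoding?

Fixed-length: 3 bits × 509 symbols = 1527 bits.
Huffman merges:
combine s4(27), s5(59) → 86
combine s3(74), s1(82) → 156
combine 86, s2(133) → 219
combine s6(134), 156 → 290
combine 219, 290 → 509
Huffman total = 86 + 156 + 219 + 290 + 509 = 1260 bits.
Saving = 1527 − 1260 = 267 bits.

267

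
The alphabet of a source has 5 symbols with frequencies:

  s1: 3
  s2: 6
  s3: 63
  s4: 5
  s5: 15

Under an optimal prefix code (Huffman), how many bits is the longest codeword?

4

Merge the two lowest-weight nodes at each step:
s1(3) + s4(5) → 8
s2(6) + 8 → 14
14 + s5(15) → 29
29 + s3(63) → 92
The first pair merged (s1, s4) ends up deepest, at depth 4.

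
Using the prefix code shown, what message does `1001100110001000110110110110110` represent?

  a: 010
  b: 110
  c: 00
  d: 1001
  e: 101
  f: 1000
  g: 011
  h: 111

ddffbbbbb

Read left to right; each codeword is recognised as soon as it completes (prefix code):
  1001→d | 1001→d | 1000→f | 1000→f | 110→b | 110→b | 110→b | 110→b | 110→b
Decoded message: ddffbbbbb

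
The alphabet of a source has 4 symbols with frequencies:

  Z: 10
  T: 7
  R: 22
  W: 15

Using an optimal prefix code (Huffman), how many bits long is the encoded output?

103

Build the Huffman tree bottom-up:
combine T(7), Z(10) → 17
combine W(15), 17 → 32
combine R(22), 32 → 54
Total encoded bits = sum of merged weights = 17 + 32 + 54 = 103.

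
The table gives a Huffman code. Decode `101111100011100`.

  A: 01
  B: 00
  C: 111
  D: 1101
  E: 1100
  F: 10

Read left to right; each codeword is recognised as soon as it completes (prefix code):
  10→F | 111→C | 1100→E | 01→A | 1100→E
Decoded message: FCEAE

FCEAE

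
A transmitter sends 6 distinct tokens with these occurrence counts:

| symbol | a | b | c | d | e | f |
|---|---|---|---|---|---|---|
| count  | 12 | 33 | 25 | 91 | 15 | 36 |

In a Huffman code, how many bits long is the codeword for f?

3

Huffman merges, smallest pair first:
merge a(12) and e(15): 27
merge c(25) and 27: 52
merge b(33) and f(36): 69
merge 52 and 69: 121
merge d(91) and 121: 212
f sits 3 levels below the root, so its codeword is 3 bits.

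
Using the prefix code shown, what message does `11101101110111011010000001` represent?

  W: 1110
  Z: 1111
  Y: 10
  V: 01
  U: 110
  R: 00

WUWWUYRRV

Read left to right; each codeword is recognised as soon as it completes (prefix code):
  1110→W | 110→U | 1110→W | 1110→W | 110→U | 10→Y | 00→R | 00→R | 01→V
Decoded message: WUWWUYRRV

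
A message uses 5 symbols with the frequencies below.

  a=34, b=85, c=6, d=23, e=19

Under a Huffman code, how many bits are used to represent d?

3

Repeatedly merge the two smallest:
combine c(6), e(19) → 25
combine d(23), 25 → 48
combine a(34), 48 → 82
combine 82, b(85) → 167
d sits 3 levels below the root, so its codeword is 3 bits.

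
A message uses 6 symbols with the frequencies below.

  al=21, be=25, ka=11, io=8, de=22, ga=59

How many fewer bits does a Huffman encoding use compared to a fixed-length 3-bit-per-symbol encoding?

99

Fixed-length: 3 bits × 146 symbols = 438 bits.
Huffman merges:
combine io(8), ka(11) → 19
combine 19, al(21) → 40
combine de(22), be(25) → 47
combine 40, 47 → 87
combine ga(59), 87 → 146
Huffman total = 19 + 40 + 47 + 87 + 146 = 339 bits.
Saving = 438 − 339 = 99 bits.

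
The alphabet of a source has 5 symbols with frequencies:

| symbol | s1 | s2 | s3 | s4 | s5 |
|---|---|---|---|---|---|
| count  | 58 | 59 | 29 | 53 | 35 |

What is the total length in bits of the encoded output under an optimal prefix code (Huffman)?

532

Greedily combine the two least-frequent nodes:
s3(29) + s5(35) → 64
s4(53) + s1(58) → 111
s2(59) + 64 → 123
111 + 123 → 234
Each symbol's bit-cost is frequency × depth; summing gives 532 bits (equivalently 64 + 111 + 123 + 234).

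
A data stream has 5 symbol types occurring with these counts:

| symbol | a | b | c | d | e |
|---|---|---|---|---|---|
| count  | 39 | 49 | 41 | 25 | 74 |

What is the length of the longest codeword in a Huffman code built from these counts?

3

Merge the two lowest-weight nodes at each step:
merge d(25) and a(39): 64
merge c(41) and b(49): 90
merge 64 and e(74): 138
merge 90 and 138: 228
Maximum depth reached is 3.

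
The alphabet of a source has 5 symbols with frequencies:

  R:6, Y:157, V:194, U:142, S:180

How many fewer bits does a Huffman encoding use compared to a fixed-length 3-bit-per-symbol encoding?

531

Fixed-length: 3 bits × 679 symbols = 2037 bits.
Huffman merges:
merge R(6) and U(142): 148
merge 148 and Y(157): 305
merge S(180) and V(194): 374
merge 305 and 374: 679
Huffman total = 148 + 305 + 374 + 679 = 1506 bits.
Saving = 2037 − 1506 = 531 bits.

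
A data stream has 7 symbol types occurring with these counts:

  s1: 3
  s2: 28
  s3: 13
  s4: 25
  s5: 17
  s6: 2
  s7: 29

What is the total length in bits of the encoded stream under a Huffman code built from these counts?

292

Merge the two smallest weights repeatedly:
merge s6(2) and s1(3): 5
merge 5 and s3(13): 18
merge s5(17) and 18: 35
merge s4(25) and s2(28): 53
merge s7(29) and 35: 64
merge 53 and 64: 117
Each symbol's bit-cost is frequency × depth; summing gives 292 bits (equivalently 5 + 18 + 35 + 53 + 64 + 117).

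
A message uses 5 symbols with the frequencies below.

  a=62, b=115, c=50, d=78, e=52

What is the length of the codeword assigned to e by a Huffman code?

3

Huffman merges, smallest pair first:
c(50) + e(52) → 102
a(62) + d(78) → 140
102 + b(115) → 217
140 + 217 → 357
The subtree containing e is merged 3 times, so code length = 3.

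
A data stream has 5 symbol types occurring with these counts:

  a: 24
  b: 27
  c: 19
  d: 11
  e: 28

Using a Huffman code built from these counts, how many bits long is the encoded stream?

Build the Huffman tree bottom-up:
d(11) + c(19) → 30
a(24) + b(27) → 51
e(28) + 30 → 58
51 + 58 → 109
Total encoded bits = sum of merged weights = 30 + 51 + 58 + 109 = 248.

248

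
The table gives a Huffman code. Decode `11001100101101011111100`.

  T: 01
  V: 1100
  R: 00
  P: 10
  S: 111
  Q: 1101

VVPQTSV

Read left to right; each codeword is recognised as soon as it completes (prefix code):
  1100→V | 1100→V | 10→P | 1101→Q | 01→T | 111→S | 1100→V
Decoded message: VVPQTSV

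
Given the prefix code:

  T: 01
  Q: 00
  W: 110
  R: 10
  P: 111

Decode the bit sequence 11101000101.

Read left to right; each codeword is recognised as soon as it completes (prefix code):
  111→P | 01→T | 00→Q | 01→T | 01→T
Decoded message: PTQTT

PTQTT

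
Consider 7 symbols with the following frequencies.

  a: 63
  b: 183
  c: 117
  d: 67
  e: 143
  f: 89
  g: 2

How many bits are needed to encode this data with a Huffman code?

1731

Build the Huffman tree bottom-up:
g(2) + a(63) → 65
65 + d(67) → 132
f(89) + c(117) → 206
132 + e(143) → 275
b(183) + 206 → 389
275 + 389 → 664
Total encoded bits = sum of merged weights = 65 + 132 + 206 + 275 + 389 + 664 = 1731.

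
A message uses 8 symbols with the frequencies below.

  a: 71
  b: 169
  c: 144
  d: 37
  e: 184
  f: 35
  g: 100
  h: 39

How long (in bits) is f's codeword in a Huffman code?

Build the tree from the bottom:
f(35) + d(37) → 72
h(39) + a(71) → 110
72 + g(100) → 172
110 + c(144) → 254
b(169) + 172 → 341
e(184) + 254 → 438
341 + 438 → 779
f's leaf is at depth 4, giving a 4-bit codeword.

4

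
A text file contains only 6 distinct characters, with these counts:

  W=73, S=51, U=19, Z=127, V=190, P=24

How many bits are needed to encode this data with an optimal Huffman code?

Merge the two smallest weights repeatedly:
combine U(19), P(24) → 43
combine 43, S(51) → 94
combine W(73), 94 → 167
combine Z(127), 167 → 294
combine V(190), 294 → 484
Total encoded bits = sum of merged weights = 43 + 94 + 167 + 294 + 484 = 1082.

1082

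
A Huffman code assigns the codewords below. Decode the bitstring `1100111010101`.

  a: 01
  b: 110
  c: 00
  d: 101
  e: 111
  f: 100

Read left to right; each codeword is recognised as soon as it completes (prefix code):
  110→b | 01→a | 110→b | 101→d | 01→a
Decoded message: babda

babda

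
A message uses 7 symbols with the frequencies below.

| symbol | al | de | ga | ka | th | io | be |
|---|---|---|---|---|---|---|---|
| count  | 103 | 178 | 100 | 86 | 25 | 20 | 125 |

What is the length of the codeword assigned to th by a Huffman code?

Huffman merges, smallest pair first:
combine io(20), th(25) → 45
combine 45, ka(86) → 131
combine ga(100), al(103) → 203
combine be(125), 131 → 256
combine de(178), 203 → 381
combine 256, 381 → 637
th's leaf is at depth 4, giving a 4-bit codeword.

4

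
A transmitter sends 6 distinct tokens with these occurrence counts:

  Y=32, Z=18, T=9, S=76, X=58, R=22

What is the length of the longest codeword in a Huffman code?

4

Merge the two lowest-weight nodes at each step:
combine T(9), Z(18) → 27
combine R(22), 27 → 49
combine Y(32), 49 → 81
combine X(58), S(76) → 134
combine 81, 134 → 215
Maximum depth reached is 4.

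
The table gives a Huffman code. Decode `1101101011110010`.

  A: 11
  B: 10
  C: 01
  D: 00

Read left to right; each codeword is recognised as soon as it completes (prefix code):
  11→A | 01→C | 10→B | 10→B | 11→A | 11→A | 00→D | 10→B
Decoded message: ACBBAADB

ACBBAADB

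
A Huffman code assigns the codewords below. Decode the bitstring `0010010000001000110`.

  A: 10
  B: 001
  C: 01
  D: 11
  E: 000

Read left to right; each codeword is recognised as soon as it completes (prefix code):
  001→B | 001→B | 000→E | 000→E | 10→A | 001→B | 10→A
Decoded message: BBEEABA

BBEEABA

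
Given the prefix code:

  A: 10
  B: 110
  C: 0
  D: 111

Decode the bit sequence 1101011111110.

BADDA

Read left to right; each codeword is recognised as soon as it completes (prefix code):
  110→B | 10→A | 111→D | 111→D | 10→A
Decoded message: BADDA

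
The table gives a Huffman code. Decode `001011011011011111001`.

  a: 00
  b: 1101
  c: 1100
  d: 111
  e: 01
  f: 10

afbfbdfe

Read left to right; each codeword is recognised as soon as it completes (prefix code):
  00→a | 10→f | 1101→b | 10→f | 1101→b | 111→d | 10→f | 01→e
Decoded message: afbfbdfe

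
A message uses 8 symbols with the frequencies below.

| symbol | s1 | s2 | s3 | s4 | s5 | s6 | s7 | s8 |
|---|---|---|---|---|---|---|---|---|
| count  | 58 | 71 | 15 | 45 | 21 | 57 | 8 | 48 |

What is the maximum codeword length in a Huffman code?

5

Merge the two lowest-weight nodes at each step:
s7(8) + s3(15) → 23
s5(21) + 23 → 44
44 + s4(45) → 89
s8(48) + s6(57) → 105
s1(58) + s2(71) → 129
89 + 105 → 194
129 + 194 → 323
The rarest symbols sit at the bottom; the longest codeword is 5 bits.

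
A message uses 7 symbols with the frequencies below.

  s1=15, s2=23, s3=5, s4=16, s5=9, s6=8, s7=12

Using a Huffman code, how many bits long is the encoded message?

238

Merge the two smallest weights repeatedly:
combine s3(5), s6(8) → 13
combine s5(9), s7(12) → 21
combine 13, s1(15) → 28
combine s4(16), 21 → 37
combine s2(23), 28 → 51
combine 37, 51 → 88
The encoded length is the sum of every internal node's weight: 13 + 21 + 28 + 37 + 51 + 88 = 238 bits.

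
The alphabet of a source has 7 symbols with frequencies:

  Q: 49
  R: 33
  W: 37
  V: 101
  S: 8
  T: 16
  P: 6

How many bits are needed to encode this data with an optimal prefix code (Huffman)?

592

Merge the two smallest weights repeatedly:
merge P(6) and S(8): 14
merge 14 and T(16): 30
merge 30 and R(33): 63
merge W(37) and Q(49): 86
merge 63 and 86: 149
merge V(101) and 149: 250
Total encoded bits = sum of merged weights = 14 + 30 + 63 + 86 + 149 + 250 = 592.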